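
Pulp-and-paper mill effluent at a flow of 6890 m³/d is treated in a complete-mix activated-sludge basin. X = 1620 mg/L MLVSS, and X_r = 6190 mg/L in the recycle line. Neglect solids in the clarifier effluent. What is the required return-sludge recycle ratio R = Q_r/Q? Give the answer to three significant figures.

R ≈ 0.354

R = Q_r/Q = X/(X_r − X) = 1620 / (6190 − 1620) = 0.3545.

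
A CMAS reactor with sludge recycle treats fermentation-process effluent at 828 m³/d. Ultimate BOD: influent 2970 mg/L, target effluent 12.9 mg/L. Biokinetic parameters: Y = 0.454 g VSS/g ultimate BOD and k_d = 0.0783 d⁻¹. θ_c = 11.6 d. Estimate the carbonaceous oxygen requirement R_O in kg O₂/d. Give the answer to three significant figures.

R_O ≈ 1620 kg O₂/d

Correct the yield for decay: Y_obs = Y/(1 + k_d θ_c) = 0.454 / (1 + 0.0783 × 11.6) = 0.454 / 1.908 = 0.2379.
ΔS = 2970 − 12.9 = 2957 mg/L, so the substrate removal rate is 828 × 2957/1000 = 2448 kg ultimate BOD/d.
Net sludge production P_X = 0.2379 × 2448 = 582.5 kg VSS/d.
R_O = Q·ΔS − 1.42 P_X = 2448 − 827.2 = 1621 kg O₂/d.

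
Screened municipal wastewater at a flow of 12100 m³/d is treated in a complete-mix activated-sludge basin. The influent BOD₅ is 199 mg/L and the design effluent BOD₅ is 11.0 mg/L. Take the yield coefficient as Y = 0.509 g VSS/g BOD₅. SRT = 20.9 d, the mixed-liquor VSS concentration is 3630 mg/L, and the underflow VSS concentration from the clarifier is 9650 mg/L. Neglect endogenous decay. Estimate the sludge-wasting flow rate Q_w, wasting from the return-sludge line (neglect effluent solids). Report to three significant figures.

Q_w ≈ 120 m³/d

Biomass mass balance (decay neglected): V·X = Y·Q·(S₀ − S)·θ_c, so V = 0.509 × 12100 × (199 − 11.0) × 20.9 / 3630 = 6667 m³.
Wasting from the return line (neglecting effluent solids): Q_w = V·X / (θ_c·X_r) = 6667 × 3630 / (20.9 × 9650) = 120.0 m³/d.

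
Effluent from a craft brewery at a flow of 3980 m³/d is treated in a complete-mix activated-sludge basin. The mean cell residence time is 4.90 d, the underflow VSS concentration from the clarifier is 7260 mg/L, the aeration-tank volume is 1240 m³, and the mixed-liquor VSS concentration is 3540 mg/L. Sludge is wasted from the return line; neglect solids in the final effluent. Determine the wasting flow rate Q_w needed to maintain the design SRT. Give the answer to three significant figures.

Q_w = (V·X)/(θ_c X_r) = 1240 × 3540 / (4.90 × 7260) = 123.4 m³/d.

Q_w ≈ 123 m³/d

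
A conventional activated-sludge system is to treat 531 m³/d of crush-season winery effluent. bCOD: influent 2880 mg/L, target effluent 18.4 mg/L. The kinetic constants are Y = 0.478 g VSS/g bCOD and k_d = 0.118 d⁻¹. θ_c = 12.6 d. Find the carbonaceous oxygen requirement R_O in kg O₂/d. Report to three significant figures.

R_O ≈ 1100 kg O₂/d

Y_obs = Y / (1 + k_d θ_c) = 0.478 / (1 + 0.118 × 12.6) = 0.478 / 2.487 = 0.1922.
ΔS = 2880 − 18.4 = 2862 mg/L, so the substrate removal rate is 531 × 2862/1000 = 1520 kg bCOD/d.
Biomass synthesised: P_X = Y_obs × 1520 = 292.1 kg VSS/d.
Carbonaceous O₂ demand = substrate oxidised − cell-mass equivalent = 1520 − 1.42 × 292.1 = 1105 kg O₂/d.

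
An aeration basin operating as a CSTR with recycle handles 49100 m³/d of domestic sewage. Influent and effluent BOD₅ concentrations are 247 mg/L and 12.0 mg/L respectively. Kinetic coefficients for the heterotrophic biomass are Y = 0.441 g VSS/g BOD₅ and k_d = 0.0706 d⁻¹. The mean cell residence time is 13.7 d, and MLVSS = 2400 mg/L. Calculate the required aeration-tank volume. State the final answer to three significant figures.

V ≈ 14800 m³

From the SRT design equation V = Y Q (S₀−S) θ_c / [X (1 + k_d θ_c)] = 0.441 × 49100 × (247 − 12.0) × 13.7 / [2400 × (1 + 0.0706 × 13.7)] = 6.97×10^7 / 4721 = 14765 m³.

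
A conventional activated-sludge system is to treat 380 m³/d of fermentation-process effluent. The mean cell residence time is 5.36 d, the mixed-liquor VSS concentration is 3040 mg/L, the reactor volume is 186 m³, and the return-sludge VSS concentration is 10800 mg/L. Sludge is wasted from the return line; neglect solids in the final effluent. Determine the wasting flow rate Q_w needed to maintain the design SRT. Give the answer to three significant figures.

Q_w ≈ 9.77 m³/d

θ_c = V·X/(Q_w·X_r) when wasting from the recycle, so Q_w = V·X/(θ_c·X_r) = 186.0 × 3040 / (5.36 × 10800) = 9.768 m³/d.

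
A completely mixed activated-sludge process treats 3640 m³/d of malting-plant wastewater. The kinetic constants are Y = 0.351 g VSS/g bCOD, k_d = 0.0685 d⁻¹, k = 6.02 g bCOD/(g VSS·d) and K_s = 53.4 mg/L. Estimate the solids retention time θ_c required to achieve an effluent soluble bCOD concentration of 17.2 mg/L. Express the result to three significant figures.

θ_c ≈ 2.24 d

From 1/θ_c = Y·k·S/(K_s + S) − k_d: Y·k·S/(K_s+S) = 0.351 × 6.02 × 17.2 / (53.4 + 17.2) = 0.5148 d⁻¹.
θ_c = 1/(μ − k_d) = 1/(0.5148 − 0.0685) = 1/0.4463 = 2.241 d.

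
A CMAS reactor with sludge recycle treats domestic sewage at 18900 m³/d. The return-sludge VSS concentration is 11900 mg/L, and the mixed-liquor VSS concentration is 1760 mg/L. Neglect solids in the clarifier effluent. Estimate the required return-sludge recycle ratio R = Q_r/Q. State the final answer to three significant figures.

R = Q_r/Q = X/(X_r − X) = 1760 / (11900 − 1760) = 0.1736.

R ≈ 0.174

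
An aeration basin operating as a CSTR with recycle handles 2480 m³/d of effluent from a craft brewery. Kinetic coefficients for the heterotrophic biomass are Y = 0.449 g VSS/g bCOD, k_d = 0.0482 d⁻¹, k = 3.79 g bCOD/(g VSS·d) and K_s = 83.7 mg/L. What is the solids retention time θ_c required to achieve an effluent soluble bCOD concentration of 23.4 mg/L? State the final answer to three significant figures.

θ_c ≈ 3.09 d

From 1/θ_c = Y·k·S/(K_s + S) − k_d: Y·k·S/(K_s+S) = 0.449 × 3.79 × 23.4 / (83.7 + 23.4) = 0.3718 d⁻¹.
Then 1/θ_c = μ − k_d = 0.3718 − 0.0482 = 0.3236 d⁻¹, giving θ_c = 3.090 d.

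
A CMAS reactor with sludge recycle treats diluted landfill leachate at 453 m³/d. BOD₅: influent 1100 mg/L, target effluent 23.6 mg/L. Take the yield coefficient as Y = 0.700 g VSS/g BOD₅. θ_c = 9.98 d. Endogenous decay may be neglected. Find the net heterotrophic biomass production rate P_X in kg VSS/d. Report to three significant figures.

No decay correction is needed, so Y_obs = Y = 0.700.
Q·(S₀ − S) = 453 × (1100 − 23.6) × 10⁻³ = 487.6 kg/d removed.
So the net sludge growth is P_X = 0.7000 × 487.6 = 341.3 kg VSS/d.

P_X ≈ 341 kg VSS/d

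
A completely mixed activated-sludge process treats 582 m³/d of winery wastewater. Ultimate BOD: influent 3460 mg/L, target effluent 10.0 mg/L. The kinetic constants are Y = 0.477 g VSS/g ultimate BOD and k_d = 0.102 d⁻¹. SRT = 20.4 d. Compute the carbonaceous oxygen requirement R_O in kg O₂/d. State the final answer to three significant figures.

R_O ≈ 1570 kg O₂/d

Observed yield with endogenous decay: Y_obs = Y / (1 + k_d·θ_c) = 0.477 / (1 + 0.102 × 20.4) = 0.477 / 3.081 = 0.1548 g VSS/g ultimate BOD.
ΔS = 3460 − 10.0 = 3450 mg/L, so the substrate removal rate is 582 × 3450/1000 = 2008 kg ultimate BOD/d.
Net sludge production P_X = 0.1548 × 2008 = 310.9 kg VSS/d.
R_O = Q·(S₀ − S) − 1.42·P_X = 2008 − 1.42 × 310.9 = 1566 kg O₂/d.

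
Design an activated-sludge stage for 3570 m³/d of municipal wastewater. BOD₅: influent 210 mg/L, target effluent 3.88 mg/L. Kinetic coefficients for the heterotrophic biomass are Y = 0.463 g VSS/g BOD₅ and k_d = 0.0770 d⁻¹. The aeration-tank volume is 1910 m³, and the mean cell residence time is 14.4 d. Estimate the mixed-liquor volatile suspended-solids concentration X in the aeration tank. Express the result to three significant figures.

X = Y·Q·ΔS·θ_c / [V·(1 + k_d θ_c)] = 0.463 × 3570 × (210 − 3.88) × 14.4 / [1910 × (1 + 0.0770 × 14.4)] = 1218 mg/L.

X ≈ 1220 mg/L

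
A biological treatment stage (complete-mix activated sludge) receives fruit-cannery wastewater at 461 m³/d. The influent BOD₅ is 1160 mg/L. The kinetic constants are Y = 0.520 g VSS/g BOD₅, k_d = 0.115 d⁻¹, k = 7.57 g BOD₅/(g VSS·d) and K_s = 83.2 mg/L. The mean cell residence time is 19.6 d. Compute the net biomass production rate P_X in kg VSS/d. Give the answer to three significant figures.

From the Monod/SRT balance for a CMAS, S = K_s·(1+k_d θ_c)/[θ_c·(Y k − k_d) − 1] = 83.2 × (1 + 0.115 × 19.6) / [19.6 × (0.520 × 7.57 − 0.115) − 1] = 270.7 / 73.90 = 3.664 mg/L.
Observed yield with endogenous decay: Y_obs = Y / (1 + k_d·θ_c) = 0.520 / (1 + 0.115 × 19.6) = 0.520 / 3.254 = 0.1598 g VSS/g BOD₅.
Q·(S₀ − S) = 461 × (1160 − 3.66) × 10⁻³ = 533.1 kg/d removed.
So the net sludge growth is P_X = 0.1598 × 533.1 = 85.19 kg VSS/d.

P_X ≈ 85.2 kg VSS/d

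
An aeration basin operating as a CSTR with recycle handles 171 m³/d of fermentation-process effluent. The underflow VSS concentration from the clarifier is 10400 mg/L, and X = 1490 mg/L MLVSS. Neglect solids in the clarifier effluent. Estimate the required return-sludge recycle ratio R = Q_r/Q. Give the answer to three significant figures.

Solids balance on the clarifier gives (1+R)X = R·X_r, so R = X/(X_r − X) = 1490 / (10400 − 1490) = 0.1672.

R ≈ 0.167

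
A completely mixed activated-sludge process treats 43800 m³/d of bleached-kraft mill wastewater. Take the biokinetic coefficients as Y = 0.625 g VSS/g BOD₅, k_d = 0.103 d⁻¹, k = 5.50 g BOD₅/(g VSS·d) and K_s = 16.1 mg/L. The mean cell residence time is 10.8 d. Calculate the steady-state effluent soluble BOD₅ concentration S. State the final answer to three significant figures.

Effluent substrate depends only on kinetics and SRT: S = K_s(1 + k_d θ_c) / [θ_c(Yk − k_d) − 1] = 16.1 × (1 + 0.103 × 10.8) / [10.8 × (0.625 × 5.50 − 0.103) − 1] = 34.01 / 35.01 = 0.9714 mg/L.

S ≈ 0.971 mg/L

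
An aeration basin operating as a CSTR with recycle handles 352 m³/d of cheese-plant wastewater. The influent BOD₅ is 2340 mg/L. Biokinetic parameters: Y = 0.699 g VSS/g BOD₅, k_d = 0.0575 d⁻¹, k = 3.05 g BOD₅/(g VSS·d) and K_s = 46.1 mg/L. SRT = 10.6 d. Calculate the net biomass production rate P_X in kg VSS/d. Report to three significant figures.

P_X ≈ 357 kg VSS/d

Effluent substrate depends only on kinetics and SRT: S = K_s(1 + k_d θ_c) / [θ_c(Yk − k_d) − 1] = 46.1 × (1 + 0.0575 × 10.6) / [10.6 × (0.699 × 3.05 − 0.0575) − 1] = 74.20 / 20.99 = 3.535 mg/L.
Correct the yield for decay: Y_obs = Y/(1 + k_d θ_c) = 0.699 / (1 + 0.0575 × 10.6) = 0.699 / 1.610 = 0.4343.
Mass of BOD₅ removed per day: Q(S₀ − S) = 352 × 2336 g/m³ = 822.4 kg/d.
So the net sludge growth is P_X = 0.4343 × 822.4 = 357.2 kg VSS/d.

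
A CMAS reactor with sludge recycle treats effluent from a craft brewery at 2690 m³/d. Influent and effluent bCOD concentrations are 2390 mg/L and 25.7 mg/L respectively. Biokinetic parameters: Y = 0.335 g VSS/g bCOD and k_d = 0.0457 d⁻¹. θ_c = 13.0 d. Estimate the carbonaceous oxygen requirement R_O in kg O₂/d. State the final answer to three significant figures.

R_O ≈ 4460 kg O₂/d

The observed yield is Y_obs = Y/(1 + k_d·θ_c) = 0.335 / (1 + 0.0457 × 13.0) = 0.335 / 1.594 = 0.2101 g VSS per g bCOD removed.
Mass of bCOD removed per day: Q(S₀ − S) = 2690 × 2364 g/m³ = 6360 kg/d.
P_X = Y_obs·Q·(S₀ − S) = 0.2101 × 6360 = 1337 kg VSS/d.
R_O = Q·(S₀ − S) − 1.42·P_X = 6360 − 1.42 × 1337 = 4462 kg O₂/d.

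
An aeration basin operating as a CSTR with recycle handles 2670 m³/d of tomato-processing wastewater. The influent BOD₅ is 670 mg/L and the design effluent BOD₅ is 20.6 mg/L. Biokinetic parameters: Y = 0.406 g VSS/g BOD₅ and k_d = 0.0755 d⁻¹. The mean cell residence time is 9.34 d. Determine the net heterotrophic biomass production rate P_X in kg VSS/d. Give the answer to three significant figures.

P_X ≈ 413 kg VSS/d

Y_obs = Y / (1 + k_d θ_c) = 0.406 / (1 + 0.0755 × 9.34) = 0.406 / 1.705 = 0.2381.
ΔS = 670 − 20.6 = 649.4 mg/L, so the substrate removal rate is 2670 × 649.4/1000 = 1734 kg BOD₅/d.
So the net sludge growth is P_X = 0.2381 × 1734 = 412.8 kg VSS/d.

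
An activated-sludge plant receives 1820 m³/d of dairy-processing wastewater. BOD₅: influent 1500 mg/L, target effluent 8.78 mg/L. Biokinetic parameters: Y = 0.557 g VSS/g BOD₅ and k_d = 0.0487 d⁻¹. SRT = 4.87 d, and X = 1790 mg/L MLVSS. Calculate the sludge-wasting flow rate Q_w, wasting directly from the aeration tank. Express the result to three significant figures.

Steady-state biomass mass balance: V·X·(1 + k_d·θ_c) = Y·Q·(S₀ − S)·θ_c, so V = 0.557 × 1820 × (1500 − 8.78) × 4.87 / [1790 × (1 + 0.0487 × 4.87)] = 7.36×10^6 / 2215 = 3324 m³.
For wasting at MLVSS concentration, Q_w = V/θ_c = 3324/4.87 = 682.6 m³/d.

Q_w ≈ 683 m³/d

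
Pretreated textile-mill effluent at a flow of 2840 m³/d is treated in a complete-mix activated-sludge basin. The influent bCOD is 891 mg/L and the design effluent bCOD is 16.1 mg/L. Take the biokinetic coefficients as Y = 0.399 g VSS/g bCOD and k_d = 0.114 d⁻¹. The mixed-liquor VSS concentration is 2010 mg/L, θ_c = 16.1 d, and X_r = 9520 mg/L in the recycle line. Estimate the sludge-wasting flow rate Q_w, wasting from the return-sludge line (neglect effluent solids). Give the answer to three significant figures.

Q_w ≈ 36.7 m³/d

Rearranging the biomass balance for a CMAS with decay, V = Y·Q·ΔS·θ_c / [X·(1+k_d θ_c)] = 0.399 × 2840 × (891 − 16.1) × 16.1 / [2010 × (1 + 0.114 × 16.1)] = 1.6×10^7 / 5699 = 2801 m³.
Wasting from the return line (neglecting effluent solids): Q_w = V·X / (θ_c·X_r) = 2801 × 2010 / (16.1 × 9520) = 36.73 m³/d.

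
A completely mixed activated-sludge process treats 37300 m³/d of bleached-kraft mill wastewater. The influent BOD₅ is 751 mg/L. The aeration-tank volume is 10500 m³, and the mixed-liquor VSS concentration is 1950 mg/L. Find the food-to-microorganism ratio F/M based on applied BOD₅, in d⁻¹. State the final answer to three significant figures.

F/M = Q·S₀ / (V·X) = 37300 × 751 / (10500 × 1950) = 1.368 g BOD₅·(g VSS·d)⁻¹.

F/M ≈ 1.37 d⁻¹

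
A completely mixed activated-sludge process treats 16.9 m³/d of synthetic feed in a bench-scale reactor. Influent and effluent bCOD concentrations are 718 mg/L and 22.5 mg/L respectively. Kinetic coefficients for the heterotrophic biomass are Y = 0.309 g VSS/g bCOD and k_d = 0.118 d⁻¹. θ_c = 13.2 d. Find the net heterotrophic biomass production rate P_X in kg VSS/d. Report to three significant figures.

P_X ≈ 1.42 kg VSS/d

Correct the yield for decay: Y_obs = Y/(1 + k_d θ_c) = 0.309 / (1 + 0.118 × 13.2) = 0.309 / 2.558 = 0.1208.
Substrate removed = Q·(S₀ − S) = 16.9 m³/d × (718 − 22.5) g/m³ = 1.18×10^4 g/d = 11.75 kg/d.
Biomass produced: P_X = Y_obs·Q·ΔS = 0.1208 × 11.75 ≈ 1.420 kg VSS/d.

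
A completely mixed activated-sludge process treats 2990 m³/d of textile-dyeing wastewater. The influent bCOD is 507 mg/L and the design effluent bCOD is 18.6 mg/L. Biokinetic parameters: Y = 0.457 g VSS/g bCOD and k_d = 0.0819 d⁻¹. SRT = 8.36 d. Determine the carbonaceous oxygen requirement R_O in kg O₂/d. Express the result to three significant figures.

R_O ≈ 898 kg O₂/d

The observed yield is Y_obs = Y/(1 + k_d·θ_c) = 0.457 / (1 + 0.0819 × 8.36) = 0.457 / 1.685 = 0.2713 g VSS per g bCOD removed.
ΔS = 507 − 18.6 = 488.4 mg/L, so the substrate removal rate is 2990 × 488.4/1000 = 1460 kg bCOD/d.
Biomass synthesised: P_X = Y_obs × 1460 = 396.1 kg VSS/d.
R_O = Q·(S₀ − S) − 1.42·P_X = 1460 − 1.42 × 396.1 = 897.8 kg O₂/d.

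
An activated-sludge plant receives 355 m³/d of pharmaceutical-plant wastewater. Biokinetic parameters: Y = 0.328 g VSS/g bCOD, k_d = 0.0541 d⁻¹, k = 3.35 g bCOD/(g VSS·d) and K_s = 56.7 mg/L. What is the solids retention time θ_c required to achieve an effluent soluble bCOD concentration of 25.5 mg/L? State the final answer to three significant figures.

θ_c ≈ 3.49 d

Specific growth rate at S = 25.5 mg/L: μ = YkS/(K_s+S) = 0.328·3.35·25.5/(56.7+25.5) = 0.3409 d⁻¹.
1/θ_c = 0.3409 − 0.0541 = 0.2868 d⁻¹, so θ_c = 3.487 d.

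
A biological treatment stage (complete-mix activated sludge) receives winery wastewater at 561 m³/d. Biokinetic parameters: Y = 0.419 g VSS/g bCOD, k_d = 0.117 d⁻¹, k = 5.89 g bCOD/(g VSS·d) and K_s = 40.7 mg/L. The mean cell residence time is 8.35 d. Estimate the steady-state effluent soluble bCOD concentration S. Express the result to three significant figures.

For a completely mixed reactor with recycle the Lawrence–McCarty relation gives S = K_s·(1 + k_d·θ_c) / [θ_c·(Y·k − k_d) − 1] = 40.7 × (1 + 0.117 × 8.35) / [8.35 × (0.419 × 5.89 − 0.117) − 1] = 80.46 / 18.63 = 4.319 mg/L.

S ≈ 4.32 mg/L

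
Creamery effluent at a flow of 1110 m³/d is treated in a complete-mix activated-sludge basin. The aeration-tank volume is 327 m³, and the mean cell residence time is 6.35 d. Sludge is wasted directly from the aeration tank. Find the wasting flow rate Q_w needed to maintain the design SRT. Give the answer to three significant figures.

Q_w ≈ 51.5 m³/d

With mixed-liquor wasting, θ_c = V/Q_w, so Q_w = V/θ_c = 327.0/6.35 = 51.50 m³/d.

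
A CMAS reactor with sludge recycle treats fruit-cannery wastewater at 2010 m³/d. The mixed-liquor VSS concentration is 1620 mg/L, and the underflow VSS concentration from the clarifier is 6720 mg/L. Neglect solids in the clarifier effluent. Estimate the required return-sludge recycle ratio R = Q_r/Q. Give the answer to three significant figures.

R ≈ 0.318

Mass balance around the secondary clarifier (neglecting effluent solids): R = X / (X_r − X) = 1620 / (6720 − 1620) = 0.3176.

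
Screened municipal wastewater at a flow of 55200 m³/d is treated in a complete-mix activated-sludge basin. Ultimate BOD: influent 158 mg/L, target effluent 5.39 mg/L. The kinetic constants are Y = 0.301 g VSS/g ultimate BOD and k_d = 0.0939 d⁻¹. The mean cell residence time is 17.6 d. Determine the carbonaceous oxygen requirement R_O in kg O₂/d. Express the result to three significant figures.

R_O ≈ 7070 kg O₂/d

Y_obs = Y / (1 + k_d θ_c) = 0.301 / (1 + 0.0939 × 17.6) = 0.301 / 2.653 = 0.1135.
Substrate removed = Q·(S₀ − S) = 55200 m³/d × (158 − 5.39) g/m³ = 8.42×10^6 g/d = 8424 kg/d.
Net sludge production P_X = 0.1135 × 8424 = 955.9 kg VSS/d.
R_O = Q·ΔS − 1.42 P_X = 8424 − 1357 = 7067 kg O₂/d.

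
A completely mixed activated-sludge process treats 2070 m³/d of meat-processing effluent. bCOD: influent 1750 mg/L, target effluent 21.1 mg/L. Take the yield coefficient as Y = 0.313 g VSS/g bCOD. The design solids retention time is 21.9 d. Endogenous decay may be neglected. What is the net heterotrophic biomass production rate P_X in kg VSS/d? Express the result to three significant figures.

With endogenous decay neglected, the observed yield equals the true yield: Y_obs = Y = 0.313 g VSS/g bCOD.
Q·(S₀ − S) = 2070 × (1750 − 21.1) × 10⁻³ = 3579 kg/d removed.
Net biomass production P_X = Y_obs × Q·(S₀ − S) = 0.3130 × 3579 = 1120 kg VSS/d.

P_X ≈ 1120 kg VSS/d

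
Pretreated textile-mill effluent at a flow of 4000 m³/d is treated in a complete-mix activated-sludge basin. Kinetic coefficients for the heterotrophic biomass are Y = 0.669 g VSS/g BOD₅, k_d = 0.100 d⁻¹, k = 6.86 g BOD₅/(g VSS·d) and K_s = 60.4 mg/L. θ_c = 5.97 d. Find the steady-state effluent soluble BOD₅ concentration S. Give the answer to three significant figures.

Effluent substrate depends only on kinetics and SRT: S = K_s(1 + k_d θ_c) / [θ_c(Yk − k_d) − 1] = 60.4 × (1 + 0.100 × 5.97) / [5.97 × (0.669 × 6.86 − 0.100) − 1] = 96.46 / 25.80 = 3.739 mg/L.

S ≈ 3.74 mg/L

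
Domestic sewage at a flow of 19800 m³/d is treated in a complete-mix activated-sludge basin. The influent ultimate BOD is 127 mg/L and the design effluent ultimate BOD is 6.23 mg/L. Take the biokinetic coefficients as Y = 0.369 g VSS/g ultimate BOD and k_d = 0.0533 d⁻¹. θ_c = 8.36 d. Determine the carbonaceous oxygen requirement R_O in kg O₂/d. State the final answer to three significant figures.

The observed yield is Y_obs = Y/(1 + k_d·θ_c) = 0.369 / (1 + 0.0533 × 8.36) = 0.369 / 1.446 = 0.2553 g VSS per g ultimate BOD removed.
Mass of ultimate BOD removed per day: Q(S₀ − S) = 19800 × 120.8 g/m³ = 2391 kg/d.
Biomass synthesised: P_X = Y_obs × 2391 = 610.4 kg VSS/d.
R_O = Q·(S₀ − S) − 1.42·P_X = 2391 − 1.42 × 610.4 = 1524 kg O₂/d.

R_O ≈ 1520 kg O₂/d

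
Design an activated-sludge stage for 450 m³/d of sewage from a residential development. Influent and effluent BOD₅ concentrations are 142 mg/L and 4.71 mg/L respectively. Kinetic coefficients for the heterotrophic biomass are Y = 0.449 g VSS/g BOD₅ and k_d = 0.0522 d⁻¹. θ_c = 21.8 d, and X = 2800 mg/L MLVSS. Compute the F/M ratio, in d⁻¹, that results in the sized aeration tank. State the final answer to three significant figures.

F/M ≈ 0.226 d⁻¹

From the SRT design equation V = Y Q (S₀−S) θ_c / [X (1 + k_d θ_c)] = 0.449 × 450 × (142 − 4.71) × 21.8 / [2800 × (1 + 0.0522 × 21.8)] = 6.05×10^5 / 5986 = 101.0 m³.
F/M = Q·S₀ / (V·X) = 450 × 142 / (101.0 × 2800) = 0.2259 g BOD₅·(g VSS·d)⁻¹.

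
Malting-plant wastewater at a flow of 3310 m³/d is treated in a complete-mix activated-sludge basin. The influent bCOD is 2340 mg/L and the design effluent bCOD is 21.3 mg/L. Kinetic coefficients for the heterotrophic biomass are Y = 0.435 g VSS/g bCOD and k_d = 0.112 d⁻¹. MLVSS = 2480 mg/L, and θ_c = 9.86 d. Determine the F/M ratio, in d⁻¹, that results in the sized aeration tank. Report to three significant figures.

F/M ≈ 0.495 d⁻¹

Rearranging the biomass balance for a CMAS with decay, V = Y·Q·ΔS·θ_c / [X·(1+k_d θ_c)] = 0.435 × 3310 × (2340 − 21.3) × 9.86 / [2480 × (1 + 0.112 × 9.86)] = 3.29×10^7 / 5219 = 6308 m³.
F/M = Q·S₀ / (V·X) = 3310 × 2340 / (6308 × 2480) = 0.4951 g bCOD·(g VSS·d)⁻¹.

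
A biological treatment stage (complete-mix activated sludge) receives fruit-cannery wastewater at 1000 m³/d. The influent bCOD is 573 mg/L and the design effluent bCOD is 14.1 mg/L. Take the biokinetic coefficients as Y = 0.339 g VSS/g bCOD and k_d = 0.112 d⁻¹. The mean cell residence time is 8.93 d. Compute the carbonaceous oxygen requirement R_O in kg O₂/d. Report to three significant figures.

Y_obs = Y / (1 + k_d θ_c) = 0.339 / (1 + 0.112 × 8.93) = 0.339 / 2.000 = 0.1695.
ΔS = 573 − 14.1 = 558.9 mg/L, so the substrate removal rate is 1000 × 558.9/1000 = 558.9 kg bCOD/d.
P_X = Y_obs·Q·(S₀ − S) = 0.1695 × 558.9 = 94.73 kg VSS/d.
Carbonaceous O₂ demand = substrate oxidised − cell-mass equivalent = 558.9 − 1.42 × 94.73 = 424.4 kg O₂/d.

R_O ≈ 424 kg O₂/d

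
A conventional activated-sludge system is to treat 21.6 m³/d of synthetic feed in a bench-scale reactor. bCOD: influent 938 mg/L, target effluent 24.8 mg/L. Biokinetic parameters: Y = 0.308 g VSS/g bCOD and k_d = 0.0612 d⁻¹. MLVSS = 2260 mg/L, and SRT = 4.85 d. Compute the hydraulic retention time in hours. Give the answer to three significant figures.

τ ≈ 11.2 h

From the SRT design equation V = Y Q (S₀−S) θ_c / [X (1 + k_d θ_c)] = 0.308 × 21.6 × (938 − 24.8) × 4.85 / [2260 × (1 + 0.0612 × 4.85)] = 2.95×10^4 / 2931 = 10.05 m³.
Hydraulic retention time τ = V/Q = 10.05 / 21.6 = 0.4654 d = 11.17 h.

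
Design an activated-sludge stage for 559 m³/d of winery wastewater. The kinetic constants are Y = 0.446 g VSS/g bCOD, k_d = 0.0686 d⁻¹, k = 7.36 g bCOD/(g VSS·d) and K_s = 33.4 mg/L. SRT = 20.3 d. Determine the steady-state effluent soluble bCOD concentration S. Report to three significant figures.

S ≈ 1.24 mg/L

Effluent substrate depends only on kinetics and SRT: S = K_s(1 + k_d θ_c) / [θ_c(Yk − k_d) − 1] = 33.4 × (1 + 0.0686 × 20.3) / [20.3 × (0.446 × 7.36 − 0.0686) − 1] = 79.91 / 64.24 = 1.244 mg/L.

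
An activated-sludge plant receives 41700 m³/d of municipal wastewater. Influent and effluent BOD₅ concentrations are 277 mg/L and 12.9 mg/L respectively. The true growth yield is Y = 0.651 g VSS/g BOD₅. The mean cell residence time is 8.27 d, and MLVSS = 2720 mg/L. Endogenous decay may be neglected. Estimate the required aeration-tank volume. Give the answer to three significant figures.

V ≈ 21800 m³

V·X = Y·Q·ΔS·θ_c gives V = 0.651 × 41700 × (277 − 12.9) × 8.27 / 2720 = 21798 m³.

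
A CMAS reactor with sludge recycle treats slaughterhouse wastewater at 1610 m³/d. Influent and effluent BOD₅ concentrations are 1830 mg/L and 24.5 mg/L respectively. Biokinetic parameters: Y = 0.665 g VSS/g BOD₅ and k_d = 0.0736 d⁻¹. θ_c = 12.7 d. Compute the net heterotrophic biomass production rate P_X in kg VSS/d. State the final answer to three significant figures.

P_X ≈ 999 kg VSS/d

The observed yield is Y_obs = Y/(1 + k_d·θ_c) = 0.665 / (1 + 0.0736 × 12.7) = 0.665 / 1.935 = 0.3437 g VSS per g BOD₅ removed.
ΔS = 1830 − 24.5 = 1806 mg/L, so the substrate removal rate is 1610 × 1806/1000 = 2907 kg BOD₅/d.
So the net sludge growth is P_X = 0.3437 × 2907 = 999.1 kg VSS/d.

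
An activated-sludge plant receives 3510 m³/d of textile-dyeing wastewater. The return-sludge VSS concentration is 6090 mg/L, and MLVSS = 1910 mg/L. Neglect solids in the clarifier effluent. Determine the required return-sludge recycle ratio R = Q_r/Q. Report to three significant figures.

R ≈ 0.457

Solids balance on the clarifier gives (1+R)X = R·X_r, so R = X/(X_r − X) = 1910 / (6090 − 1910) = 0.4569.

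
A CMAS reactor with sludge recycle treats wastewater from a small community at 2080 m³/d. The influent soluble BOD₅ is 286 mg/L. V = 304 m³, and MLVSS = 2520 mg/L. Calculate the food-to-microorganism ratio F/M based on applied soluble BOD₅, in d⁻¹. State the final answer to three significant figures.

F/M ≈ 0.777 d⁻¹

Food-to-microorganism ratio F/M = Q S₀ / (V X) = 2080 × 286 / (304.0 × 2520) = 0.7765 d⁻¹.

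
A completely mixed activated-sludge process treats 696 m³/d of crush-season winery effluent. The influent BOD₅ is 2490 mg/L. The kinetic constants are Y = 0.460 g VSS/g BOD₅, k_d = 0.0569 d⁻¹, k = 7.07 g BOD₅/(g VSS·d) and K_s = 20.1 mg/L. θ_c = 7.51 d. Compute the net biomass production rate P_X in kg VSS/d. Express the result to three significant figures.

P_X ≈ 558 kg VSS/d

For a completely mixed reactor with recycle the Lawrence–McCarty relation gives S = K_s·(1 + k_d·θ_c) / [θ_c·(Y·k − k_d) − 1] = 20.1 × (1 + 0.0569 × 7.51) / [7.51 × (0.460 × 7.07 − 0.0569) − 1] = 28.69 / 23.00 = 1.248 mg/L.
Y_obs = Y / (1 + k_d θ_c) = 0.460 / (1 + 0.0569 × 7.51) = 0.460 / 1.427 = 0.3223.
Substrate removed = Q·(S₀ − S) = 696 m³/d × (2490 − 1.25) g/m³ = 1.73×10^6 g/d = 1732 kg/d.
Biomass produced: P_X = Y_obs·Q·ΔS = 0.3223 × 1732 ≈ 558.2 kg VSS/d.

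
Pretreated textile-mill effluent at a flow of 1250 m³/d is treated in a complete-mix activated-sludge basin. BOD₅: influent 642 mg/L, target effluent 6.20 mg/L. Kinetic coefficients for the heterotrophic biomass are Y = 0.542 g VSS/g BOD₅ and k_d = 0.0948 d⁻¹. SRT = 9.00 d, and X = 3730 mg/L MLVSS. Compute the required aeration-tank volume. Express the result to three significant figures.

V ≈ 561 m³

Steady-state biomass mass balance: V·X·(1 + k_d·θ_c) = Y·Q·(S₀ − S)·θ_c, so V = 0.542 × 1250 × (642 − 6.20) × 9.00 / [3730 × (1 + 0.0948 × 9.00)] = 3.88×10^6 / 6912 = 560.8 m³.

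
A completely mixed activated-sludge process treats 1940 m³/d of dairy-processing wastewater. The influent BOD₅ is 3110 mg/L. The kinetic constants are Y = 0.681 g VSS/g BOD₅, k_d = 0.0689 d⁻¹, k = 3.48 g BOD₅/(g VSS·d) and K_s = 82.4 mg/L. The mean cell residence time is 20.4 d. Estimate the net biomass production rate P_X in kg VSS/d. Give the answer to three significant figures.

P_X ≈ 1710 kg VSS/d

For a completely mixed reactor with recycle the Lawrence–McCarty relation gives S = K_s·(1 + k_d·θ_c) / [θ_c·(Y·k − k_d) − 1] = 82.4 × (1 + 0.0689 × 20.4) / [20.4 × (0.681 × 3.48 − 0.0689) − 1] = 198.2 / 45.94 = 4.315 mg/L.
Correct the yield for decay: Y_obs = Y/(1 + k_d θ_c) = 0.681 / (1 + 0.0689 × 20.4) = 0.681 / 2.406 = 0.2831.
ΔS = 3110 − 4.31 = 3106 mg/L, so the substrate removal rate is 1940 × 3106/1000 = 6025 kg BOD₅/d.
P_X = Y_obs · Q(S₀ − S) = 0.2831 × 6025 = 1706 kg VSS/d.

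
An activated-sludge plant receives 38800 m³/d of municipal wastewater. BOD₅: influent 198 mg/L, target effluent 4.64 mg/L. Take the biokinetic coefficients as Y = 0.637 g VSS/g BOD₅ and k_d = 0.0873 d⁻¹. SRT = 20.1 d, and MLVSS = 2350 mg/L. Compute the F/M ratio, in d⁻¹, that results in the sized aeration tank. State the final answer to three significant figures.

From the SRT design equation V = Y Q (S₀−S) θ_c / [X (1 + k_d θ_c)] = 0.637 × 38800 × (198 − 4.64) × 20.1 / [2350 × (1 + 0.0873 × 20.1)] = 9.61×10^7 / 6474 = 14838 m³.
F/M = applied load / biomass = Q·S₀/(V·X) = 38800 × 198 / (14838 × 2350) = 0.2203 d⁻¹.

F/M ≈ 0.220 d⁻¹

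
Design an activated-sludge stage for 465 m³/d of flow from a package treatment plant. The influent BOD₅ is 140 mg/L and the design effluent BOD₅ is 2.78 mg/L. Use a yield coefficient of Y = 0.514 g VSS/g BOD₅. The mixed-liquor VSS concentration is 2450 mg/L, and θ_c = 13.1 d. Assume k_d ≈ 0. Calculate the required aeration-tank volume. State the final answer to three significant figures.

V·X = Y·Q·ΔS·θ_c gives V = 0.514 × 465 × (140 − 2.78) × 13.1 / 2450 = 175.4 m³.

V ≈ 175 m³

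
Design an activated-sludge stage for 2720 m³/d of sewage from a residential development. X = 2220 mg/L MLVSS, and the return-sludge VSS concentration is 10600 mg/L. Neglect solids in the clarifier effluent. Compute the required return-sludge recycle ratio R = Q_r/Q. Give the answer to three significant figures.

Solids balance on the clarifier gives (1+R)X = R·X_r, so R = X/(X_r − X) = 2220 / (10600 − 2220) = 0.2649.

R ≈ 0.265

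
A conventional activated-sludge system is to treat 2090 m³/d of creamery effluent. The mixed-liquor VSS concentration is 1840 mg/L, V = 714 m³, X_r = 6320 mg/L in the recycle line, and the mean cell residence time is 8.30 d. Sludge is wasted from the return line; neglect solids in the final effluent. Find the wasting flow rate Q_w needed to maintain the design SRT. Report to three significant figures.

Q_w ≈ 25.0 m³/d

θ_c = V·X/(Q_w·X_r) when wasting from the recycle, so Q_w = V·X/(θ_c·X_r) = 714.0 × 1840 / (8.30 × 6320) = 25.04 m³/d.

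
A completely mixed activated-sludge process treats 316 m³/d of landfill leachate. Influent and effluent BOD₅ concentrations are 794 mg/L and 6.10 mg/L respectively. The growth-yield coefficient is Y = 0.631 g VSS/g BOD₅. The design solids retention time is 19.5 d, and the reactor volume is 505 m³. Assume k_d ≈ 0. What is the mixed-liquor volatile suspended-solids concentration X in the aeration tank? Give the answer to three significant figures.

X ≈ 6070 mg/L

X = Y·Q·ΔS·θ_c / V = 0.631 × 316 × (794 − 6.10) × 19.5 / 505 = 6066 mg/L.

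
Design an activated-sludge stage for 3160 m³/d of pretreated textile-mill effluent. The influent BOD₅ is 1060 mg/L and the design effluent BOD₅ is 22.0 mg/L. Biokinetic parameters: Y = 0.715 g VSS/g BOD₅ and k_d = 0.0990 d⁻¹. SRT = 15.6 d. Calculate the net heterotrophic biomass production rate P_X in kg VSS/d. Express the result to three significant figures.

Observed yield with endogenous decay: Y_obs = Y / (1 + k_d·θ_c) = 0.715 / (1 + 0.0990 × 15.6) = 0.715 / 2.544 = 0.2810 g VSS/g BOD₅.
Q·(S₀ − S) = 3160 × (1060 − 22.0) × 10⁻³ = 3280 kg/d removed.
Biomass produced: P_X = Y_obs·Q·ΔS = 0.2810 × 3280 ≈ 921.7 kg VSS/d.

P_X ≈ 922 kg VSS/d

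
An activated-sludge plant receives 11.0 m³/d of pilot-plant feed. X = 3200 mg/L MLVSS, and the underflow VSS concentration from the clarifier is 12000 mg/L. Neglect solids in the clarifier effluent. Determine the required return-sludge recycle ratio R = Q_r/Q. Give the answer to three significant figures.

R ≈ 0.364

Mass balance around the secondary clarifier (neglecting effluent solids): R = X / (X_r − X) = 3200 / (12000 − 3200) = 0.3636.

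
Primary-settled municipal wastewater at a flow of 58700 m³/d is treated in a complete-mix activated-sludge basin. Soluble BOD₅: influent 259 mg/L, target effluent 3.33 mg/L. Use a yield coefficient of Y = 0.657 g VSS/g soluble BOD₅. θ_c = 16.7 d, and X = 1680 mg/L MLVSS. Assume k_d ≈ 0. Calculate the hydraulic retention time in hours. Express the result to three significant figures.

With k_d = 0 the design equation reduces to V = Y Q (S₀−S) θ_c / X = 0.657 × 58700 × (259 − 3.33) × 16.7 / 1680 = 98015 m³.
τ = V/Q = 98015/58700 = 1.670 d, or 40.07 h.

τ ≈ 40.1 h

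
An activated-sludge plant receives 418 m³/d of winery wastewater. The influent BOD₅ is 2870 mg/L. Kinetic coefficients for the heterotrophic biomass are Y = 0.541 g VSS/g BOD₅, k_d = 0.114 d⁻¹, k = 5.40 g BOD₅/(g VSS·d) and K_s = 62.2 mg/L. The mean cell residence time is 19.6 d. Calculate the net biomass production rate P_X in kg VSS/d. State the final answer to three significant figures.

Effluent substrate depends only on kinetics and SRT: S = K_s(1 + k_d θ_c) / [θ_c(Yk − k_d) − 1] = 62.2 × (1 + 0.114 × 19.6) / [19.6 × (0.541 × 5.40 − 0.114) − 1] = 201.2 / 54.03 = 3.724 mg/L.
Y_obs = Y / (1 + k_d θ_c) = 0.541 / (1 + 0.114 × 19.6) = 0.541 / 3.234 = 0.1673.
Mass of BOD₅ removed per day: Q(S₀ − S) = 418 × 2866 g/m³ = 1198 kg/d.
So the net sludge growth is P_X = 0.1673 × 1198 = 200.4 kg VSS/d.

P_X ≈ 200 kg VSS/d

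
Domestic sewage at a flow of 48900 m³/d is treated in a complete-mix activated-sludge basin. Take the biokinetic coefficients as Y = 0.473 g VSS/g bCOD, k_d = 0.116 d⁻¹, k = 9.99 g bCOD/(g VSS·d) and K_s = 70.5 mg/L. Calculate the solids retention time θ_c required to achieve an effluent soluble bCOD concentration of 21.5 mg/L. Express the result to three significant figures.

At the target effluent, Y k S/(K_s+S) = 0.473×9.99×21.5/92.00 = 1.104 d⁻¹.
Then 1/θ_c = μ − k_d = 1.104 − 0.116 = 0.9883 d⁻¹, giving θ_c = 1.012 d.

θ_c ≈ 1.01 d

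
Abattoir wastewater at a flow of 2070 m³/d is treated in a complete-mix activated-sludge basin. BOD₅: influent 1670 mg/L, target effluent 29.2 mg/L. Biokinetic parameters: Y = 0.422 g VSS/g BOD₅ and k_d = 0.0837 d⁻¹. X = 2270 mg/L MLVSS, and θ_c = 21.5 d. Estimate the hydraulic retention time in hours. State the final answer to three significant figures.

Steady-state biomass mass balance: V·X·(1 + k_d·θ_c) = Y·Q·(S₀ − S)·θ_c, so V = 0.422 × 2070 × (1670 − 29.2) × 21.5 / [2270 × (1 + 0.0837 × 21.5)] = 3.08×10^7 / 6355 = 4849 m³.
τ = V/Q = 4849/2070 = 2.343 d, or 56.22 h.

τ ≈ 56.2 h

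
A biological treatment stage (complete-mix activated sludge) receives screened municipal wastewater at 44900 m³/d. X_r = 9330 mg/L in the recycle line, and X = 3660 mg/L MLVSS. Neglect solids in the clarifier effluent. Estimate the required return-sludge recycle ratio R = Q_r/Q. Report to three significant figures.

Mass balance around the secondary clarifier (neglecting effluent solids): R = X / (X_r − X) = 3660 / (9330 − 3660) = 0.6455.

R ≈ 0.646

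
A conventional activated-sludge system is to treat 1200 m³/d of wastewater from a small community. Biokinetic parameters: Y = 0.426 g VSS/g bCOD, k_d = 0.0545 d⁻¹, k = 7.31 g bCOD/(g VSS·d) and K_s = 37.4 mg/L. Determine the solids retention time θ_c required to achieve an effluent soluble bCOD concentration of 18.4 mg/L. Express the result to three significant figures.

θ_c ≈ 1.03 d

From 1/θ_c = Y·k·S/(K_s + S) − k_d: Y·k·S/(K_s+S) = 0.426 × 7.31 × 18.4 / (37.4 + 18.4) = 1.027 d⁻¹.
1/θ_c = 1.027 − 0.0545 = 0.9724 d⁻¹, so θ_c = 1.028 d.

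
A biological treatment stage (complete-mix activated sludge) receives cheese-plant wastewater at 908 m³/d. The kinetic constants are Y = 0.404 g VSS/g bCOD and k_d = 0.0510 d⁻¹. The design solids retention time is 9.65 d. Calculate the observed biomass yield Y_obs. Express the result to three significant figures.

Y_obs ≈ 0.271 g VSS/g bCOD

The observed yield is Y_obs = Y/(1 + k_d·θ_c) = 0.404 / (1 + 0.0510 × 9.65) = 0.404 / 1.492 = 0.2708 g VSS per g bCOD removed.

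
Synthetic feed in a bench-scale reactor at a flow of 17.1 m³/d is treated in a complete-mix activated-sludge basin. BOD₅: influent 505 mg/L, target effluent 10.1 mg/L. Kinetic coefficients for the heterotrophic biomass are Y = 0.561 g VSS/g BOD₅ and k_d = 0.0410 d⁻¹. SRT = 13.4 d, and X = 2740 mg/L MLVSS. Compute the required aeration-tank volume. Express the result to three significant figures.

V ≈ 15.0 m³

Rearranging the biomass balance for a CMAS with decay, V = Y·Q·ΔS·θ_c / [X·(1+k_d θ_c)] = 0.561 × 17.1 × (505 − 10.1) × 13.4 / [2740 × (1 + 0.0410 × 13.4)] = 6.36×10^4 / 4245 = 14.99 m³.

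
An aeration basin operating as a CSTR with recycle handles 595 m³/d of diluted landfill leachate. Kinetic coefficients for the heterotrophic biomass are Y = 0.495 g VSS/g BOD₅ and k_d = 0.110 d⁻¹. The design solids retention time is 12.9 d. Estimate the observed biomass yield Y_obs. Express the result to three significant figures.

Y_obs ≈ 0.205 g VSS/g BOD₅

Correct the yield for decay: Y_obs = Y/(1 + k_d θ_c) = 0.495 / (1 + 0.110 × 12.9) = 0.495 / 2.419 = 0.2046.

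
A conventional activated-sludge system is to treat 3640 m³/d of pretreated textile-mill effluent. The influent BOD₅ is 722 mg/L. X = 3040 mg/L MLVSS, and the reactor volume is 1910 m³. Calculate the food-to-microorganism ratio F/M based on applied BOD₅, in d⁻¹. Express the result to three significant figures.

F/M = applied load / biomass = Q·S₀/(V·X) = 3640 × 722 / (1910 × 3040) = 0.4526 d⁻¹.

F/M ≈ 0.453 d⁻¹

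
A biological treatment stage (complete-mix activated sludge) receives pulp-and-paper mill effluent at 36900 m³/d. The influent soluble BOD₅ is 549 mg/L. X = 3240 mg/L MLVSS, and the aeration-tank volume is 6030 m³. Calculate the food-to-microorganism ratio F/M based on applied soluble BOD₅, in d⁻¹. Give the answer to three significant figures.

F/M = applied load / biomass = Q·S₀/(V·X) = 36900 × 549 / (6030 × 3240) = 1.037 d⁻¹.

F/M ≈ 1.04 d⁻¹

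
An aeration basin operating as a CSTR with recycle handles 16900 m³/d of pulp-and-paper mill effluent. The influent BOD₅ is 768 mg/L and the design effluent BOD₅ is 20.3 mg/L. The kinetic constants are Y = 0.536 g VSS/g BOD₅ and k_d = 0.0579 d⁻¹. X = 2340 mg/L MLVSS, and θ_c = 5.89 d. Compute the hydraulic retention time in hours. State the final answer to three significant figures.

τ ≈ 18.1 h

Steady-state biomass mass balance: V·X·(1 + k_d·θ_c) = Y·Q·(S₀ − S)·θ_c, so V = 0.536 × 16900 × (768 − 20.3) × 5.89 / [2340 × (1 + 0.0579 × 5.89)] = 3.99×10^7 / 3138 = 12713 m³.
Hydraulic retention time τ = V/Q = 12713 / 16900 = 0.7522 d = 18.05 h.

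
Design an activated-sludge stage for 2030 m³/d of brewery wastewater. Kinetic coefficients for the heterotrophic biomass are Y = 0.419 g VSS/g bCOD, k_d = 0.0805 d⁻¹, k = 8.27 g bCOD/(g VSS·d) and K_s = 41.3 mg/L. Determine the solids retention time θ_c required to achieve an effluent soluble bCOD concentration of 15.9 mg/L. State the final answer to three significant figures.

θ_c ≈ 1.13 d

Specific growth rate at S = 15.9 mg/L: μ = YkS/(K_s+S) = 0.419·8.27·15.9/(41.3+15.9) = 0.9632 d⁻¹.
1/θ_c = 0.9632 − 0.0805 = 0.8827 d⁻¹, so θ_c = 1.133 d.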